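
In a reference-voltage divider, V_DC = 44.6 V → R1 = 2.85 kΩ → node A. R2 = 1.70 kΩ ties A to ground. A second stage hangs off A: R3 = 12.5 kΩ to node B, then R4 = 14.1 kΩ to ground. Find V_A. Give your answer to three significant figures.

V_A ≈ 16.0 V

Node A sees R2 in parallel with the series input of stage 2, R3 + R4 = 26.60 kΩ.
R2 ‖ (R3+R4) = 1.598 kΩ.
So V_A = 44.6 × 0.3592 = 16.02 V.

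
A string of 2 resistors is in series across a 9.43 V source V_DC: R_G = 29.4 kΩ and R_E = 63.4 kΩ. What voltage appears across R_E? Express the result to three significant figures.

ΣR = 29.4 + 63.4 = 92.80 kΩ.
By the voltage-divider rule, V = 9.43 × 63.40/92.80 = 6.442 V.

V ≈ 6.44 V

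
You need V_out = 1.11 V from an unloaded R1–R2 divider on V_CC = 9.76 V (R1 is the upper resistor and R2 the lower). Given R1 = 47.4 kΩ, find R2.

The divider ratio is R2/(R1+R2) = 1.11/9.76 = 0.1137.
Rearranging, R2 = R1·k/(1−k) = 47.4 × 0.1283 = 6.083 kΩ.

R2 ≈ 6.08 kΩ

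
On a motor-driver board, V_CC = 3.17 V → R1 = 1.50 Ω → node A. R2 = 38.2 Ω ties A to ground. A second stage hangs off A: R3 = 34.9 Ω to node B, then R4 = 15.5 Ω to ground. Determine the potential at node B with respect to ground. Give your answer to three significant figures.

Looking into the second stage from A: R3 + R4 = 50.40 Ω appears in parallel with R2.
R2 ‖ (R3+R4) = 21.73 Ω.
So V_A = 3.17 × 0.9354 = 2.965 V.
Stage 2 is unloaded, so V_B = V_A · R4/(R3+R4) = 2.965 × 15.5/50.40 = 0.9119 V.

V_B ≈ 0.912 V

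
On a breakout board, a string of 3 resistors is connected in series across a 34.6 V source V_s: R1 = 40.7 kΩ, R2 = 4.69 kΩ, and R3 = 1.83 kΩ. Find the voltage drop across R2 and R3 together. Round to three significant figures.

ΣR = 40.7 + 4.69 + 1.83 = 47.22 kΩ.
R_{R2..R3} = 4.69 + 1.83 = 6.520 kΩ.
Voltage divider: V = V_s · (6.520 / 47.22) = 34.6 × 0.1381 = 4.777 V.

V ≈ 4.78 V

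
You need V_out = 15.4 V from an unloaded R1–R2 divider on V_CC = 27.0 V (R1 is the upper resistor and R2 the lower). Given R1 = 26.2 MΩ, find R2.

The divider ratio is R2/(R1+R2) = 15.4/27.0 = 0.5704.
So R2 = R1 · V_out/(V_CC − V_out) = 26.2 × 15.4/(27.0 − 15.4) = 26.2 × 1.328 = 34.78 MΩ.

R2 ≈ 34.8 MΩ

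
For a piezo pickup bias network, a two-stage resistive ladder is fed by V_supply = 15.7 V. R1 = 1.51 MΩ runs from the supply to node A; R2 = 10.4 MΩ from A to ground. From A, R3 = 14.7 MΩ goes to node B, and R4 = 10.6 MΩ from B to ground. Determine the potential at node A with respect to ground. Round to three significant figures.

Looking into the second stage from A: R3 + R4 = 25.30 MΩ appears in parallel with R2.
Effective lower resistance at A: R2 ‖ 25.30 = 7.370 MΩ.
First divider: V_A = V_supply · 7.370/(1.51 + 7.370) = 13.03 V.

V_A ≈ 13.0 V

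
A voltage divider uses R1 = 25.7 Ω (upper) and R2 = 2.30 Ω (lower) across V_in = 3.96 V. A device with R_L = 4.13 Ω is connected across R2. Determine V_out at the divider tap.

R2 ‖ R_L = (2.30 × 4.13)/(2.30 + 4.13) = 1.477 Ω.
Now apply the divider: V_out = 3.96 × 0.05436 = 0.2153 V.

V_out ≈ 0.215 V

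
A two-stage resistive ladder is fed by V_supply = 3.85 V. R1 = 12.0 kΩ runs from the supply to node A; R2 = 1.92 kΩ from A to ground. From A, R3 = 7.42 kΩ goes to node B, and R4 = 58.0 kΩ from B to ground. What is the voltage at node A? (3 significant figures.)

V_A ≈ 0.518 V

The second stage (R3 + R4 = 65.42 kΩ) loads node A in parallel with R2.
R2 ‖ (R3+R4) = 1.865 kΩ.
So V_A = 3.85 × 0.1345 = 0.5179 V.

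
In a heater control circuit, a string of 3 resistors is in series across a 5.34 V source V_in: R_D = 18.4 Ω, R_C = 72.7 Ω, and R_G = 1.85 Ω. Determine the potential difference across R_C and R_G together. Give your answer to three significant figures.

V ≈ 4.28 V

ΣR = 18.4 + 72.7 + 1.85 = 92.95 Ω.
R_{R_C..R_G} = 72.7 + 1.85 = 74.55 Ω.
V = V_in · R/ΣR = 5.34 × 0.8020 = 4.283 V.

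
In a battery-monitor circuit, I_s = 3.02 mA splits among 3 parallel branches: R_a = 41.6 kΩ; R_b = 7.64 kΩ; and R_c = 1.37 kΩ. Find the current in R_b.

ΣG = 1/41.6 + 1/7.64 + 1/1.37 = 0.8849.
By the current-divider rule, I = I_s · G_k/ΣG = 3.02 × 0.1479 = 0.4467 mA.

I ≈ 0.447 mA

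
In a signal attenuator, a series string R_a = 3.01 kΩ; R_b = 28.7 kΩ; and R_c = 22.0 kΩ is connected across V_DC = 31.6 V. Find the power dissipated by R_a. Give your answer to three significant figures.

P ≈ 1.04 mW

Series current I = V_DC/ΣR = 31.6/53.71 = 0.5883 mA.
P = I²R = 0.3461 × 3.01 = 1.042 mW.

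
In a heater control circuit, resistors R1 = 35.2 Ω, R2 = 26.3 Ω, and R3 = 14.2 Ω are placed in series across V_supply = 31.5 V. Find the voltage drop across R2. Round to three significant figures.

Total series resistance ΣR = 35.2 + 26.3 + 14.2 = 75.70 Ω.
By the voltage-divider rule, V = 31.5 × 26.30/75.70 = 10.94 V.

V ≈ 10.9 V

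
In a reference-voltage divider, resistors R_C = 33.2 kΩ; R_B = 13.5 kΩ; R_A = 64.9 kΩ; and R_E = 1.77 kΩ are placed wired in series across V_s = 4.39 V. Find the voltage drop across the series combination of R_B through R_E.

Total series resistance ΣR = 33.2 + 13.5 + 64.9 + 1.77 = 113.4 kΩ.
R_{R_B..R_E} = 13.5 + 64.9 + 1.77 = 80.17 kΩ.
By the voltage-divider rule, V = 4.39 × 80.17/113.4 = 3.104 V.

V ≈ 3.10 V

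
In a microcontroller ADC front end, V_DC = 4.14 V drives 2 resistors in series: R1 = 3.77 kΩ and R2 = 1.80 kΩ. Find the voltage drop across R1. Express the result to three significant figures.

V ≈ 2.80 V

ΣR = 3.77 + 1.80 = 5.570 kΩ.
V = V_DC · R/ΣR = 4.14 × 0.6768 = 2.802 V.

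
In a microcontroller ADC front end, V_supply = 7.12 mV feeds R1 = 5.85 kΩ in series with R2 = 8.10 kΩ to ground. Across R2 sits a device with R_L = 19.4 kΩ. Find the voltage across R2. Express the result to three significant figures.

R2 ‖ R_L = (8.10 × 19.4)/(8.10 + 19.4) = 5.714 kΩ.
Then V_out = V_supply · R2'/(R1 + R2') = 7.12 × 5.714/11.56 = 3.518 mV.
(Unloaded it would be 4.13 mV; the load pulls it down.)

V_out ≈ 3.52 mV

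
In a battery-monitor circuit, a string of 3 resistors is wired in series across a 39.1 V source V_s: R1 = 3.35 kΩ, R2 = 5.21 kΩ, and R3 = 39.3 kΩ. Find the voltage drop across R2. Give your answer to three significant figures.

ΣR = 3.35 + 5.21 + 39.3 = 47.86 kΩ.
By the voltage-divider rule, V = 39.1 × 5.210/47.86 = 4.256 V.

V ≈ 4.26 V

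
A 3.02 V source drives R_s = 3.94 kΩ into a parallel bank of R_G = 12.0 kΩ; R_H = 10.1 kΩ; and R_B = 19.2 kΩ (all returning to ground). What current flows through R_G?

Parallel bank: R_p = 1/(1/12.0 + 1/10.1 + 1/19.2) = 4.266 kΩ.
V_A by voltage divider: V_A = 3.02 × 4.266/(3.94 + 4.266) = 1.570 V.
Branch current I = V_A/R_G = 1.570/12.0 = 0.1308 mA.

I ≈ 0.131 mA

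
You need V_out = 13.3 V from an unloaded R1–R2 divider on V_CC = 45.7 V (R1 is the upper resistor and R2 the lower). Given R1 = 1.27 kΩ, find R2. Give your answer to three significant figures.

R2 ≈ 0.521 kΩ

Required fraction k = V_out/V_CC = 0.2910.
R2 = R1 · 0.2910/(1 − 0.2910) = 0.5213 kΩ.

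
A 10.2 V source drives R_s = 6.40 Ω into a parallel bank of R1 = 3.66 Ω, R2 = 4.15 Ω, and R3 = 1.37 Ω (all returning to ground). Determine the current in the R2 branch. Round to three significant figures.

I ≈ 0.274 A

Parallel bank: R_p = 1/(1/3.66 + 1/4.15 + 1/1.37) = 0.8038 Ω.
Node voltage V_A = V_s · R_p/(R_s + R_p) = 10.2 × 0.1116 = 1.138 V.
Branch current I = V_A/R2 = 1.138/4.15 = 0.2742 A.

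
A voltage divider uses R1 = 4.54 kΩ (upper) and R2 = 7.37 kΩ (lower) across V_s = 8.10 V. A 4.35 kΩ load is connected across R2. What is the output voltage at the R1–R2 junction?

V_out ≈ 3.05 V

First combine the lower leg with the load: R2 ‖ R_L = 2.735 kΩ.
Voltage divider with the loaded lower leg: V_out = 8.10 × 2.735/(4.54 + 2.735) = 8.10 × 0.3760 = 3.045 V.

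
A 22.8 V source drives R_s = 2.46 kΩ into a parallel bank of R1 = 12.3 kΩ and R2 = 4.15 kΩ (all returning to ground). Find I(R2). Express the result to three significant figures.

Parallel bank: R_p = 1/(1/12.3 + 1/4.15) = 3.103 kΩ.
V_A by voltage divider: V_A = 22.8 × 3.103/(2.46 + 3.103) = 12.72 V.
Branch current I = V_A/R2 = 12.72/4.15 = 3.065 mA.
(Check via current divider: I_total = 4.098 mA; share G_k/ΣG = 0.7477 → same result.)

I ≈ 3.06 mA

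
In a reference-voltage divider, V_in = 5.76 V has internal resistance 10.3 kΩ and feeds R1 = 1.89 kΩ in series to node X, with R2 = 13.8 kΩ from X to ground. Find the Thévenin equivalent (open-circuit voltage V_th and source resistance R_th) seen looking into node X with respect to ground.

R1' = 10.3 + 1.89 = 12.19 kΩ (source resistance + R1).
Open-circuit (no load on X): V_th = V_in · R2/(R1' + R2) = 5.76 × 13.8/(12.19 + 13.8) = 3.058 V.
Looking into X with the source shorted: R_th = R1'·R2/(R1'+R2) = 12.19 × 13.8/25.99 = 6.473 kΩ.

V_th ≈ 3.06 V, R_th ≈ 6.47 kΩ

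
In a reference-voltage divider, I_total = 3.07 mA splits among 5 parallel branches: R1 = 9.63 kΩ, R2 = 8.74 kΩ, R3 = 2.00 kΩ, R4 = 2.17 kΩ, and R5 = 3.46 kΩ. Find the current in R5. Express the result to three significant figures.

I ≈ 0.604 mA

ΣG = 1/9.63 + 1/8.74 + 1/2.00 + 1/2.17 + 1/3.46 = 1.468.
R5 takes the fraction G_k/ΣG = 0.2890/1.468 = 0.1969, so I = 3.07 × 0.1969 = 0.6044 mA.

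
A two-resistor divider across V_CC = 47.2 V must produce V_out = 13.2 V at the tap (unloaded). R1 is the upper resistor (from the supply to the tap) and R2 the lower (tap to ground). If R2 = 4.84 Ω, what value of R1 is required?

V_out/V_CC = R2/(R1+R2) = 0.2797.
R1 = R2·(1/k − 1) = 4.84 × 2.576 = 12.47 Ω.

R1 ≈ 12.5 Ω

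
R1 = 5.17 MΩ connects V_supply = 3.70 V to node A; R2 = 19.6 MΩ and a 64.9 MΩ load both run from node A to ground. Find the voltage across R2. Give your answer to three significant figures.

V_out ≈ 2.75 V

First combine the lower leg with the load: R2 ‖ R_L = 15.05 MΩ.
Now apply the divider: V_out = 3.70 × 0.7444 = 2.754 V.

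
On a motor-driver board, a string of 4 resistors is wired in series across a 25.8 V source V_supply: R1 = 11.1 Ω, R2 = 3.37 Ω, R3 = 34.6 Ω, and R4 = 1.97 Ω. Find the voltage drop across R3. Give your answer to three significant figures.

Series total: ΣR = 11.1 + 3.37 + 34.6 + 1.97 = 51.04 Ω.
V = V_supply · R/ΣR = 25.8 × 0.6779 = 17.49 V.

V ≈ 17.5 V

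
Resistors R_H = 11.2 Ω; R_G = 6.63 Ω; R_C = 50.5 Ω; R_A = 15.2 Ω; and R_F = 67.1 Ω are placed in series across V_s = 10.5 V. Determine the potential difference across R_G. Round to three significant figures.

Total series resistance ΣR = 11.2 + 6.63 + 50.5 + 15.2 + 67.1 = 150.6 Ω.
Voltage divider: V = V_s · (6.630 / 150.6) = 10.5 × 0.04402 = 0.4622 V.

V ≈ 0.462 V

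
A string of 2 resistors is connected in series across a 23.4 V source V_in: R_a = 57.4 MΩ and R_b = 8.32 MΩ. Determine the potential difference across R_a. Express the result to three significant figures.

Series total: ΣR = 57.4 + 8.32 = 65.72 MΩ.
Voltage divider: V = V_in · (57.40 / 65.72) = 23.4 × 0.8734 = 20.44 V.

V ≈ 20.4 V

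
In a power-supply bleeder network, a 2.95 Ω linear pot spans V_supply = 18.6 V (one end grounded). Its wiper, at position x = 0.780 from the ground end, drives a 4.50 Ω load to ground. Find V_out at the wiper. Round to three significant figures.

V_out ≈ 13.0 V

Split the track: R_lower = x·R_p = 2.301 Ω, R_upper = (1−x)·R_p = 0.6490 Ω.
R_L loads the lower segment: effective lower R = 1.522 Ω.
V_out = 18.6 × 1.522/(0.6490 + 1.522) = 13.04 V.
(Unloaded: V_out = x·V_supply = 14.5 V.)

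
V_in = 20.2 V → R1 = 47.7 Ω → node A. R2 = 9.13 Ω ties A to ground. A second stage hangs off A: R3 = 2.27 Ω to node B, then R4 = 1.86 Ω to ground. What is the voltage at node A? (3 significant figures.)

V_A ≈ 1.14 V

Looking into the second stage from A: R3 + R4 = 4.130 Ω appears in parallel with R2.
Effective lower resistance at A: R2 ‖ 4.130 = 2.844 Ω.
V_A = 20.2 × 2.844/(47.7 + 2.844) = 1.136 V.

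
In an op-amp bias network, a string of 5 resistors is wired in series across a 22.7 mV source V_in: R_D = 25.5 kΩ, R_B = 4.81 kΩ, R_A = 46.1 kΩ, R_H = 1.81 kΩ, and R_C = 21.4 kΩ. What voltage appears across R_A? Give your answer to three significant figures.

ΣR = 25.5 + 4.81 + 46.1 + 1.81 + 21.4 = 99.62 kΩ.
By the voltage-divider rule, V = 22.7 × 46.10/99.62 = 10.50 mV.

V ≈ 10.5 mV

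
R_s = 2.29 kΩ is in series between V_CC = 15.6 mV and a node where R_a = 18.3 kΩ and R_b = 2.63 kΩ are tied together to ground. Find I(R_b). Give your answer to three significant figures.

I ≈ 2.97 µA

Combine the parallel branches: R_p = (1/18.3 + 1/2.63)⁻¹ = 2.300 kΩ.
Node voltage V_A = V_CC · R_p/(R_s + R_p) = 15.6 × 0.5010 = 7.816 mV.
I(R_b) = V_A / R_b = 7.816/2.63 = 2.972 µA.
(Check via current divider: I_total = 3.399 µA; share G_k/ΣG = 0.8743 → same result.)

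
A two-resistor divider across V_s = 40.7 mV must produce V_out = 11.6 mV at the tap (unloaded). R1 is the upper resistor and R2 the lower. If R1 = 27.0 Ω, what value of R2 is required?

R2 ≈ 10.8 Ω

V_out/V_s = R2/(R1+R2) = 0.2850.
R2 = R1 · 0.2850/(1 − 0.2850) = 10.76 Ω.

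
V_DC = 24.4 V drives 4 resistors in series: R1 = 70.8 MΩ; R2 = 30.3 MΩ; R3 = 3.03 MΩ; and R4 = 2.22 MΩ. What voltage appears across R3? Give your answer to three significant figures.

V ≈ 0.695 V

Series total: ΣR = 70.8 + 30.3 + 3.03 + 2.22 = 106.3 MΩ.
By the voltage-divider rule, V = 24.4 × 3.030/106.3 = 0.6952 V.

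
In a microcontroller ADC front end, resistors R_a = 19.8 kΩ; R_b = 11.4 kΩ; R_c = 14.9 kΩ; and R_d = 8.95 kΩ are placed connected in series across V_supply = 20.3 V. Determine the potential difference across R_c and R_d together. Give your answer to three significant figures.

Total series resistance ΣR = 19.8 + 11.4 + 14.9 + 8.95 = 55.05 kΩ.
R_{R_c..R_d} = 14.9 + 8.95 = 23.85 kΩ.
Voltage divider: V = V_supply · (23.85 / 55.05) = 20.3 × 0.4332 = 8.795 V.

V ≈ 8.79 V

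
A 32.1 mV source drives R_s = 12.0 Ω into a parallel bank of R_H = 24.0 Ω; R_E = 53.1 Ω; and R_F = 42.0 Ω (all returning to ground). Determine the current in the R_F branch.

Combine the parallel branches: R_p = (1/24.0 + 1/53.1 + 1/42.0)⁻¹ = 11.86 Ω.
V_A = 32.1 × 11.86/23.86 = 15.96 mV.
I(R_F) = V_A / R_F = 15.96/42.0 = 0.3799 mA.
(Equivalently: I_total = 1.345 mA, then current-divider fraction G_k/ΣG = 0.2824.)

I ≈ 0.380 mA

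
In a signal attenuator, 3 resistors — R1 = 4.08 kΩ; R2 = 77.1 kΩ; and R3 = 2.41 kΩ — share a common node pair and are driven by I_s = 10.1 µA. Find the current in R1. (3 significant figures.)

Total conductance ΣG = 1/4.08 + 1/77.1 + 1/2.41 = 0.6730 (units of 1/kΩ).
Current divider: I(R1) = I_s · G_k/ΣG = 10.1 × (0.2451/0.6730) = 10.1 × 0.3642 = 3.678 µA.

I ≈ 3.68 µA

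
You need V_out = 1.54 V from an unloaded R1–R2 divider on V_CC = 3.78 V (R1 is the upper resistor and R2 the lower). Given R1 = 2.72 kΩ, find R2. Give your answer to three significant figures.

R2 ≈ 1.87 kΩ

Required fraction k = V_out/V_CC = 0.4074.
Rearranging, R2 = R1·k/(1−k) = 2.72 × 0.6875 = 1.870 kΩ.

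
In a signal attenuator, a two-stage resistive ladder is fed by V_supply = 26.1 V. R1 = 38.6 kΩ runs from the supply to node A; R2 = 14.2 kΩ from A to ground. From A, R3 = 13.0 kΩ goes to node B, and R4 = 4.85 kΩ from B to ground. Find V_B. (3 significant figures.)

Node A sees R2 in parallel with the series input of stage 2, R3 + R4 = 17.85 kΩ.
R2 ‖ (R3+R4) = 7.909 kΩ.
V_A = 26.1 × 7.909/(38.6 + 7.909) = 4.438 V.
Stage 2 is unloaded, so V_B = V_A · R4/(R3+R4) = 4.438 × 4.85/17.85 = 1.206 V.

V_B ≈ 1.21 V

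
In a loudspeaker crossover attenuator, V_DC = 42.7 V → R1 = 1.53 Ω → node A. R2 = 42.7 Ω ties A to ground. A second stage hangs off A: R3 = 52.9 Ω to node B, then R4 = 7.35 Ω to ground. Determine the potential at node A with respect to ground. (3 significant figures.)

V_A ≈ 40.2 V

Looking into the second stage from A: R3 + R4 = 60.25 Ω appears in parallel with R2.
Effective lower resistance at A: R2 ‖ 60.25 = 24.99 Ω.
So V_A = 42.7 × 0.9423 = 40.24 V.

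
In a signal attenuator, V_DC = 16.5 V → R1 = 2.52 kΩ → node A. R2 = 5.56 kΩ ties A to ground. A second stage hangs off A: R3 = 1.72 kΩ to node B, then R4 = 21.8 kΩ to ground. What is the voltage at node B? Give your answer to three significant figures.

Looking into the second stage from A: R3 + R4 = 23.52 kΩ appears in parallel with R2.
Effective lower resistance at A: R2 ‖ 23.52 = 4.497 kΩ.
V_A = 16.5 × 4.497/(2.52 + 4.497) = 10.57 V.
Then the unloaded second divider: V_B = V_A × R4/(R3+R4) = 10.57 × 0.9269 = 9.801 V.

V_B ≈ 9.80 V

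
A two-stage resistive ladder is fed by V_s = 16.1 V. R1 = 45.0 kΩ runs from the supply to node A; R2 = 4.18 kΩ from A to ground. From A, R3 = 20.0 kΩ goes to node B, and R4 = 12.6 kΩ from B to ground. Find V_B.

Looking into the second stage from A: R3 + R4 = 32.60 kΩ appears in parallel with R2.
R2 ‖ (R3+R4) = 3.705 kΩ.
So V_A = 16.1 × 0.07607 = 1.225 V.
Then the unloaded second divider: V_B = V_A × R4/(R3+R4) = 1.225 × 0.3865 = 0.4734 V.

V_B ≈ 0.473 V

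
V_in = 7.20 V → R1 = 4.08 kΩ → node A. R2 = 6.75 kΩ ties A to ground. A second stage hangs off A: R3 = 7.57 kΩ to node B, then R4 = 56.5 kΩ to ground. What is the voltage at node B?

Node A sees R2 in parallel with the series input of stage 2, R3 + R4 = 64.07 kΩ.
Effective lower resistance at A: R2 ‖ 64.07 = 6.107 kΩ.
First divider: V_A = V_in · 6.107/(4.08 + 6.107) = 4.316 V.
Then the unloaded second divider: V_B = V_A × R4/(R3+R4) = 4.316 × 0.8818 = 3.806 V.

V_B ≈ 3.81 V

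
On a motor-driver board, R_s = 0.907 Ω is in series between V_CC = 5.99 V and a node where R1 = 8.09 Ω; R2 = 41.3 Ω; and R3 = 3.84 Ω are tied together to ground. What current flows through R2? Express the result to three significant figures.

I ≈ 0.106 A

Parallel bank: R_p = 1/(1/8.09 + 1/41.3 + 1/3.84) = 2.450 Ω.
V_A = 5.99 × 2.450/3.357 = 4.371 V.
I(R2) = V_A / R2 = 4.371/41.3 = 0.1058 A.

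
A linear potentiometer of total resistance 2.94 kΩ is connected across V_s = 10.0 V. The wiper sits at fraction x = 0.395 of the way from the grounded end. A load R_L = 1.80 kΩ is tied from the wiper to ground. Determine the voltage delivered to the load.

The pot divides into 1.779 kΩ above the wiper and 1.161 kΩ below.
R_L loads the lower segment: effective lower R = 0.7059 kΩ.
Then V_out = V_s · 0.7059/(1.779 + 0.7059) = 2.841 V.

V_out ≈ 2.84 V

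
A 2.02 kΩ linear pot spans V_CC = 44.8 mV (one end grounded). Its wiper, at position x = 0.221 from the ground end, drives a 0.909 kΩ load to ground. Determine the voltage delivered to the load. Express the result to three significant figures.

V_out ≈ 7.16 mV

The pot divides into 1.574 kΩ above the wiper and 0.4464 kΩ below.
Lower segment in parallel with the load: 0.4464 ‖ 0.909 = 0.2994 kΩ.
Loaded-divider output: V_out = 44.8 × 0.1598 = 7.161 mV.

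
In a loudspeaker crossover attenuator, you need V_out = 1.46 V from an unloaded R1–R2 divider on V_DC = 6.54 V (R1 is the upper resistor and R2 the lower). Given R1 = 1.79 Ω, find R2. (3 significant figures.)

The divider ratio is R2/(R1+R2) = 1.46/6.54 = 0.2232.
R2 = R1 · 0.2232/(1 − 0.2232) = 0.5144 Ω.

R2 ≈ 0.514 Ω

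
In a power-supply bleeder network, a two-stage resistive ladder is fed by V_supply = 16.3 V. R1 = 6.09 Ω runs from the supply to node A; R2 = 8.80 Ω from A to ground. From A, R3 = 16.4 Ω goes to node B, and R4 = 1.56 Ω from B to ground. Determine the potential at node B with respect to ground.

V_B ≈ 0.697 V

The second stage (R3 + R4 = 17.96 Ω) loads node A in parallel with R2.
Effective lower resistance at A: R2 ‖ 17.96 = 5.906 Ω.
So V_A = 16.3 × 0.4923 = 8.025 V.
Stage 2 is unloaded, so V_B = V_A · R4/(R3+R4) = 8.025 × 1.56/17.96 = 0.6971 V.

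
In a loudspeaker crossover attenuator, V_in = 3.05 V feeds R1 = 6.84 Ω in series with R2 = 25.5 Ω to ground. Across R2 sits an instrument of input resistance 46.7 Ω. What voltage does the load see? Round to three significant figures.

V_out ≈ 2.16 V

First combine the lower leg with the load: R2 ‖ R_L = 16.49 Ω.
Then V_out = V_in · R2'/(R1 + R2') = 3.05 × 16.49/23.33 = 2.156 V.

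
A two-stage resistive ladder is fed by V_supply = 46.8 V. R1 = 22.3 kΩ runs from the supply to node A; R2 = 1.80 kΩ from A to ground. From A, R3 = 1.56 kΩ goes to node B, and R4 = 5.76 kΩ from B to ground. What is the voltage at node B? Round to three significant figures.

V_B ≈ 2.24 V

Node A sees R2 in parallel with the series input of stage 2, R3 + R4 = 7.320 kΩ.
Effective lower resistance at A: R2 ‖ 7.320 = 1.445 kΩ.
First divider: V_A = V_supply · 1.445/(22.3 + 1.445) = 2.848 V.
Then the unloaded second divider: V_B = V_A × R4/(R3+R4) = 2.848 × 0.7869 = 2.241 V.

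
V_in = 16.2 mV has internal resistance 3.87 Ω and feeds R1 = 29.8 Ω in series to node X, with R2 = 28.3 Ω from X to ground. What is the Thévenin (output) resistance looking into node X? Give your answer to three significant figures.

R_th ≈ 15.4 Ω

R1' = 3.87 + 29.8 = 33.67 Ω (source resistance + R1).
Zeroing V_in shorts the top of R1' to ground, so R_th = R1' ‖ R2 = 15.38 Ω.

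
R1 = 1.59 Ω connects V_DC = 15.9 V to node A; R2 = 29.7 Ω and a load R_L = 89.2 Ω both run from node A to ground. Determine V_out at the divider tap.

First combine the lower leg with the load: R2 ‖ R_L = 22.28 Ω.
Now apply the divider: V_out = 15.9 × 0.9334 = 14.84 V.

V_out ≈ 14.8 V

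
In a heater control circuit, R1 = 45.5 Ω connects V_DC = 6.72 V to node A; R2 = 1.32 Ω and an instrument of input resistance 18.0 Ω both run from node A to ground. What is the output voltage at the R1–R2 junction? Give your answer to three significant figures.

R2 ‖ R_L = (1.32 × 18.0)/(1.32 + 18.0) = 1.230 Ω.
Now apply the divider: V_out = 6.72 × 0.02632 = 0.1769 V.
(Unloaded it would be 0.189 V; the load pulls it down.)

V_out ≈ 0.177 V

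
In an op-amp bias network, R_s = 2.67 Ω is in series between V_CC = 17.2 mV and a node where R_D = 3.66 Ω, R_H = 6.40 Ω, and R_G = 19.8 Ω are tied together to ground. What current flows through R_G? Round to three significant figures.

Parallel bank: R_p = 1/(1/3.66 + 1/6.40 + 1/19.8) = 2.083 Ω.
Node voltage V_A = V_CC · R_p/(R_s + R_p) = 17.2 × 0.4383 = 7.539 mV.
Branch current I = V_A/R_G = 7.539/19.8 = 0.3807 mA.

I ≈ 0.381 mA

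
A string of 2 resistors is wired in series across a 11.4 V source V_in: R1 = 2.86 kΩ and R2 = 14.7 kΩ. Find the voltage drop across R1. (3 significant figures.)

Total series resistance ΣR = 2.86 + 14.7 = 17.56 kΩ.
By the voltage-divider rule, V = 11.4 × 2.860/17.56 = 1.857 V.

V ≈ 1.86 V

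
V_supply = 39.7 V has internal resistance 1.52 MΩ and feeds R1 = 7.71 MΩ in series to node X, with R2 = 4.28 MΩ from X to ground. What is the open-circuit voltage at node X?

R1' = 1.52 + 7.71 = 9.230 MΩ (source resistance + R1).
With X open, the divider is unloaded: V_th = 39.7 × 4.28/13.51 = 12.58 V.

V_th ≈ 12.6 V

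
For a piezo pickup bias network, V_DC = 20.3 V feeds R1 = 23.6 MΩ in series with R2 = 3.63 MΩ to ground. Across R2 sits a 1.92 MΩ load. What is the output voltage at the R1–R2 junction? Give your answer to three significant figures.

R2 ‖ R_L = (3.63 × 1.92)/(3.63 + 1.92) = 1.256 MΩ.
Then V_out = V_DC · R2'/(R1 + R2') = 20.3 × 1.256/24.86 = 1.026 V.

V_out ≈ 1.03 V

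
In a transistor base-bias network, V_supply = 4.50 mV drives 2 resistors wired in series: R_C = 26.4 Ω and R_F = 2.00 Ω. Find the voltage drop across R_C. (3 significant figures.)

Total series resistance ΣR = 26.4 + 2.00 = 28.40 Ω.
V = V_supply · R/ΣR = 4.50 × 0.9296 = 4.183 mV.

V ≈ 4.18 mV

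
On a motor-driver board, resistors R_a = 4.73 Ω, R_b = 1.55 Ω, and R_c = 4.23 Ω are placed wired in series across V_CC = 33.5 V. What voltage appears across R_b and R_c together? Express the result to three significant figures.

V ≈ 18.4 V

Series total: ΣR = 4.73 + 1.55 + 4.23 = 10.51 Ω.
R_{R_b..R_c} = 1.55 + 4.23 = 5.780 Ω.
By the voltage-divider rule, V = 33.5 × 5.780/10.51 = 18.42 V.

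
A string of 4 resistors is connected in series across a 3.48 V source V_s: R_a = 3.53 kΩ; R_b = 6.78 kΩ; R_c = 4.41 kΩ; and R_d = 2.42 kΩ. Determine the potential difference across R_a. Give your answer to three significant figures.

Total series resistance ΣR = 3.53 + 6.78 + 4.41 + 2.42 = 17.14 kΩ.
V = V_s · R/ΣR = 3.48 × 0.2060 = 0.7167 V.

V ≈ 0.717 V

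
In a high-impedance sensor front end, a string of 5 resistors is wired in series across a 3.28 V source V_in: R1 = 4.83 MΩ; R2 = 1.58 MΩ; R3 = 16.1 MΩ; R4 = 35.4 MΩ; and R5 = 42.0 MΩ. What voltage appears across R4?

Series total: ΣR = 4.83 + 1.58 + 16.1 + 35.4 + 42.0 = 99.91 MΩ.
By the voltage-divider rule, V = 3.28 × 35.40/99.91 = 1.162 V.

V ≈ 1.16 V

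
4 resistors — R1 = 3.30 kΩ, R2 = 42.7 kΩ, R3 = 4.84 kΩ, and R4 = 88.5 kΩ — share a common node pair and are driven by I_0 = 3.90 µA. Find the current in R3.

I ≈ 1.48 µA

ΣG = 1/3.30 + 1/42.7 + 1/4.84 + 1/88.5 = 0.5444.
R3 takes the fraction G_k/ΣG = 0.2066/0.5444 = 0.3795, so I = 3.90 × 0.3795 = 1.480 µA.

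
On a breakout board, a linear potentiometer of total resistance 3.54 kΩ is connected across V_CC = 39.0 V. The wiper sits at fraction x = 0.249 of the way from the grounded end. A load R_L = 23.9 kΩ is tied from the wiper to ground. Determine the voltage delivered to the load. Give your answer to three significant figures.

V_out ≈ 9.45 V

Split the track: R_lower = x·R_p = 0.8815 kΩ, R_upper = (1−x)·R_p = 2.659 kΩ.
Lower segment in parallel with the load: 0.8815 ‖ 23.9 = 0.8501 kΩ.
V_out = 39.0 × 0.8501/(2.659 + 0.8501) = 9.449 V.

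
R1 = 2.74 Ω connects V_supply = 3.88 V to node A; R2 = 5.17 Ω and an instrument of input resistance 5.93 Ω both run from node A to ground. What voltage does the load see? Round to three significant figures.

First combine the lower leg with the load: R2 ‖ R_L = 2.762 Ω.
Then V_out = V_supply · R2'/(R1 + R2') = 3.88 × 2.762/5.502 = 1.948 V.
(Unloaded it would be 2.54 V; the load pulls it down.)

V_out ≈ 1.95 V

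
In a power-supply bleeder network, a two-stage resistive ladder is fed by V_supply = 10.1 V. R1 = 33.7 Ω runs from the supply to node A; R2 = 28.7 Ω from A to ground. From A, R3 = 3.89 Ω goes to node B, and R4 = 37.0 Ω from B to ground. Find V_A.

Node A sees R2 in parallel with the series input of stage 2, R3 + R4 = 40.89 Ω.
Effective lower resistance at A: R2 ‖ 40.89 = 16.86 Ω.
So V_A = 10.1 × 0.3335 = 3.368 V.

V_A ≈ 3.37 V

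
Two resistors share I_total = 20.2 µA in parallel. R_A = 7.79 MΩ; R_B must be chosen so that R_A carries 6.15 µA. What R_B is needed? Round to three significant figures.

R_B ≈ 3.41 MΩ

Two-branch current divider: I_A = I_total · R_B/(R_A + R_B).
With f = 0.3045, R_B = R_A · f/(1−f) = 7.79 × 0.4377 = 3.410 MΩ.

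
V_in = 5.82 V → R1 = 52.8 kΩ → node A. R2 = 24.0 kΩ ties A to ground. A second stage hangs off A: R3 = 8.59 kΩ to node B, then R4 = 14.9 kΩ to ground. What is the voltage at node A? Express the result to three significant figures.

Looking into the second stage from A: R3 + R4 = 23.49 kΩ appears in parallel with R2.
Effective lower resistance at A: R2 ‖ 23.49 = 11.87 kΩ.
So V_A = 5.82 × 0.1836 = 1.068 V.

V_A ≈ 1.07 V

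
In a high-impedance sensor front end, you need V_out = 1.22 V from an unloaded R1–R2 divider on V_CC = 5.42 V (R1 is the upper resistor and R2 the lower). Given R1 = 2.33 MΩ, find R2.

Required fraction k = V_out/V_CC = 0.2251.
R2 = R1 · 0.2251/(1 − 0.2251) = 0.6768 MΩ.

R2 ≈ 0.677 MΩ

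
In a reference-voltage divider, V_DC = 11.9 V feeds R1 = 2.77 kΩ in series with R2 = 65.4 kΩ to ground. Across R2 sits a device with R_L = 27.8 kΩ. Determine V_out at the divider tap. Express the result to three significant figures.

V_out ≈ 10.4 V

First combine the lower leg with the load: R2 ‖ R_L = 19.51 kΩ.
Then V_out = V_DC · R2'/(R1 + R2') = 11.9 × 19.51/22.28 = 10.42 V.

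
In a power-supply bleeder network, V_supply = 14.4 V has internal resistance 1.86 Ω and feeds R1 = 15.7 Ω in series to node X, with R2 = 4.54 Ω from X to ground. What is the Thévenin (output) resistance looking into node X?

R_th ≈ 3.61 Ω

R1' = 1.86 + 15.7 = 17.56 Ω (source resistance + R1).
Looking into X with the source shorted: R_th = R1'·R2/(R1'+R2) = 17.56 × 4.54/22.10 = 3.607 Ω.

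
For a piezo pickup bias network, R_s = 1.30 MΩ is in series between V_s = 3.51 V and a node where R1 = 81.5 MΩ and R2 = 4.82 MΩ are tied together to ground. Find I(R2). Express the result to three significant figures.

Parallel bank: R_p = 1/(1/81.5 + 1/4.82) = 4.551 MΩ.
V_A by voltage divider: V_A = 3.51 × 4.551/(1.30 + 4.551) = 2.730 V.
Branch current I = V_A/R2 = 2.730/4.82 = 0.5664 µA.

I ≈ 0.566 µA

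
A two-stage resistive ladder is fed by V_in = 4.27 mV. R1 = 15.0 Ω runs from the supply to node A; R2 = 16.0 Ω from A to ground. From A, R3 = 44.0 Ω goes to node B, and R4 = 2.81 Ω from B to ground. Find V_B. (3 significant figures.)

Node A sees R2 in parallel with the series input of stage 2, R3 + R4 = 46.81 Ω.
Effective lower resistance at A: R2 ‖ 46.81 = 11.92 Ω.
First divider: V_A = V_in · 11.92/(15.0 + 11.92) = 1.891 mV.
V_B = V_A × 0.06003 = 0.1135 mV.

V_B ≈ 0.114 mV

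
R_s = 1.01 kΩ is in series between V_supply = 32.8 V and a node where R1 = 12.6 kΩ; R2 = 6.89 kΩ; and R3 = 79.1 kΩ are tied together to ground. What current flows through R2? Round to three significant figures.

I ≈ 3.84 mA

Combine the parallel branches: R_p = (1/12.6 + 1/6.89 + 1/79.1)⁻¹ = 4.217 kΩ.
Node voltage V_A = V_supply · R_p/(R_s + R_p) = 32.8 × 0.8068 = 26.46 V.
I(R2) = V_A / R2 = 26.46/6.89 = 3.841 mA.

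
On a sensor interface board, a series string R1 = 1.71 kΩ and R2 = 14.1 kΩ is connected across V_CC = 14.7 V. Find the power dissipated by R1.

P ≈ 1.48 mW

The common current is I = 14.7/15.81 = 0.9298 mA.
P(R1) = I²·R1 = (0.9298)² × 1.71 = 1.478 mW.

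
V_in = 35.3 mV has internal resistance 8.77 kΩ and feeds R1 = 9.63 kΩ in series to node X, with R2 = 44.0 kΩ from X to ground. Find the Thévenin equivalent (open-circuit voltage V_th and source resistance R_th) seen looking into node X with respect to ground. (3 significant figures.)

V_th ≈ 24.9 mV, R_th ≈ 13.0 kΩ

R1' = 8.77 + 9.63 = 18.40 kΩ (source resistance + R1).
Open-circuit (no load on X): V_th = V_in · R2/(R1' + R2) = 35.3 × 44.0/(18.40 + 44.0) = 24.89 mV.
Looking into X with the source shorted: R_th = R1'·R2/(R1'+R2) = 18.40 × 44.0/62.40 = 12.97 kΩ.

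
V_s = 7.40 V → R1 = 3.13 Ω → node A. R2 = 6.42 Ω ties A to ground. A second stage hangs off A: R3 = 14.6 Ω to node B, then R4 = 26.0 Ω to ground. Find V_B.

V_B ≈ 3.03 V

The second stage (R3 + R4 = 40.60 Ω) loads node A in parallel with R2.
Effective lower resistance at A: R2 ‖ 40.60 = 5.543 Ω.
So V_A = 7.40 × 0.6391 = 4.730 V.
Stage 2 is unloaded, so V_B = V_A · R4/(R3+R4) = 4.730 × 26.0/40.60 = 3.029 V.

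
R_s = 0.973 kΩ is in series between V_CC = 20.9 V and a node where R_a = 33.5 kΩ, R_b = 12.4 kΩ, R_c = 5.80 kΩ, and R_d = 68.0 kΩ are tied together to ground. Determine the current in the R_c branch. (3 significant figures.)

Equivalent of the parallel group: R_p = 3.360 kΩ.
V_A = 20.9 × 3.360/4.333 = 16.21 V.
I(R_c) = V_A / R_c = 16.21/5.80 = 2.794 mA.

I ≈ 2.79 mA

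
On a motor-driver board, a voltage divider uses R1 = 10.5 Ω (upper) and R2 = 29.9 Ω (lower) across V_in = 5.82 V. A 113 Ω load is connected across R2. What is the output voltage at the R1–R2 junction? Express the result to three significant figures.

V_out ≈ 4.03 V

R2 ‖ R_L = (29.9 × 113)/(29.9 + 113) = 23.64 Ω.
Now apply the divider: V_out = 5.82 × 0.6925 = 4.030 V.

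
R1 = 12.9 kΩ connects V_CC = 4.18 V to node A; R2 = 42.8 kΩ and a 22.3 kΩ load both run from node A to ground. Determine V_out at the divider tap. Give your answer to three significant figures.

V_out ≈ 2.22 V

First combine the lower leg with the load: R2 ‖ R_L = 14.66 kΩ.
Then V_out = V_CC · R2'/(R1 + R2') = 4.18 × 14.66/27.56 = 2.224 V.
(Unloaded it would be 3.21 V; the load pulls it down.)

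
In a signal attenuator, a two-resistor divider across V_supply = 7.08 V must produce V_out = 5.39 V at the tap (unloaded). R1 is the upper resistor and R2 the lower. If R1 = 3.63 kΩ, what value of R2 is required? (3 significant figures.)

V_out/V_supply = R2/(R1+R2) = 0.7613.
So R2 = R1 · V_out/(V_supply − V_out) = 3.63 × 5.39/(7.08 − 5.39) = 3.63 × 3.189 = 11.58 kΩ.

R2 ≈ 11.6 kΩ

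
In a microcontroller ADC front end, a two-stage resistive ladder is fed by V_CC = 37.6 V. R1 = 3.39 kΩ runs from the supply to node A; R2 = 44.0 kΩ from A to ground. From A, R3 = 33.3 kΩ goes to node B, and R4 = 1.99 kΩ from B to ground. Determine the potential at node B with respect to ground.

Node A sees R2 in parallel with the series input of stage 2, R3 + R4 = 35.29 kΩ.
R2 ‖ (R3+R4) = 19.58 kΩ.
So V_A = 37.6 × 0.8524 = 32.05 V.
Stage 2 is unloaded, so V_B = V_A · R4/(R3+R4) = 32.05 × 1.99/35.29 = 1.807 V.

V_B ≈ 1.81 V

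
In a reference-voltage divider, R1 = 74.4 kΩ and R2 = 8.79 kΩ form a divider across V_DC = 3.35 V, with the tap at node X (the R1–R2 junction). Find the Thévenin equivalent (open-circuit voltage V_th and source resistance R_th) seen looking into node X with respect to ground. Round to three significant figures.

Open-circuit (no load on X): V_th = V_DC · R2/(R1 + R2) = 3.35 × 8.79/(74.40 + 8.79) = 0.3540 V.
Looking into X with the source shorted: R_th = R1·R2/(R1+R2) = 74.40 × 8.79/83.19 = 7.861 kΩ.

V_th ≈ 0.354 V, R_th ≈ 7.86 kΩ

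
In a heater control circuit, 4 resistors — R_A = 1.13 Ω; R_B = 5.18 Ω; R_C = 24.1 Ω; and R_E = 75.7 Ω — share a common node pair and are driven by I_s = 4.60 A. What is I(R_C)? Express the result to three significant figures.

Total conductance ΣG = 1/1.13 + 1/5.18 + 1/24.1 + 1/75.7 = 1.133 (units of 1/Ω).
R_C takes the fraction G_k/ΣG = 0.04149/1.133 = 0.03663, so I = 4.60 × 0.03663 = 0.1685 A.

I ≈ 0.169 A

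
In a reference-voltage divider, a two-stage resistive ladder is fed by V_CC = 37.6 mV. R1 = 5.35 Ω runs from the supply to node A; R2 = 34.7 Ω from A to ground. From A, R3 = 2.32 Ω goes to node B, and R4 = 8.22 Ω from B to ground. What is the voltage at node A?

V_A ≈ 22.6 mV

Node A sees R2 in parallel with the series input of stage 2, R3 + R4 = 10.54 Ω.
Effective lower resistance at A: R2 ‖ 10.54 = 8.084 Ω.
First divider: V_A = V_CC · 8.084/(5.35 + 8.084) = 22.63 mV.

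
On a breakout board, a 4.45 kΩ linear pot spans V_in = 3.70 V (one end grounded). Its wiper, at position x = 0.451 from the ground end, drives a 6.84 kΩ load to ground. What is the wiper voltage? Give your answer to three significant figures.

V_out ≈ 1.44 V

The pot divides into 2.443 kΩ above the wiper and 2.007 kΩ below.
R_L loads the lower segment: effective lower R = 1.552 kΩ.
V_out = 3.70 × 1.552/(2.443 + 1.552) = 1.437 V.
(Unloaded: V_out = x·V_in = 1.67 V.)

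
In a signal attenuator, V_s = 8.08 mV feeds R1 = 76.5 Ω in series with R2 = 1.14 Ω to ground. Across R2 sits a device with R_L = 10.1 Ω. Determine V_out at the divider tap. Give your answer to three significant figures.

R2 ‖ R_L = (1.14 × 10.1)/(1.14 + 10.1) = 1.024 Ω.
Then V_out = V_s · R2'/(R1 + R2') = 8.08 × 1.024/77.52 = 0.1068 mV.

V_out ≈ 0.107 mV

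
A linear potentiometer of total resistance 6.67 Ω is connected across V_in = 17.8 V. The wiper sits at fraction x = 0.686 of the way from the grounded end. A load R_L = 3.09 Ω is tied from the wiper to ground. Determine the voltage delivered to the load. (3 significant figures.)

V_out ≈ 8.34 V

The pot divides into 2.094 Ω above the wiper and 4.576 Ω below.
Lower segment in parallel with the load: 4.576 ‖ 3.09 = 1.844 Ω.
V_out = 17.8 × 1.844/(2.094 + 1.844) = 8.335 V.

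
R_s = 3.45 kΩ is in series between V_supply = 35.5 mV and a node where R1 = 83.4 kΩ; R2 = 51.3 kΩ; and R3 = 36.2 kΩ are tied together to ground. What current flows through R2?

I ≈ 0.575 µA

Combine the parallel branches: R_p = (1/83.4 + 1/51.3 + 1/36.2)⁻¹ = 16.92 kΩ.
V_A by voltage divider: V_A = 35.5 × 16.92/(3.45 + 16.92) = 29.49 mV.
Branch current I = V_A/R2 = 29.49/51.3 = 0.5748 µA.
(Equivalently: I_total = 1.743 µA, then current-divider fraction G_k/ΣG = 0.3298.)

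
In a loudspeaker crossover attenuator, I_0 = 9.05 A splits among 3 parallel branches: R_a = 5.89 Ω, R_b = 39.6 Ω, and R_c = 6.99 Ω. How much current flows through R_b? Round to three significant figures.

ΣG = 1/5.89 + 1/39.6 + 1/6.99 = 0.3381.
Current divider: I(R_b) = I_0 · G_k/ΣG = 9.05 × (0.02525/0.3381) = 9.05 × 0.07469 = 0.6760 A.

I ≈ 0.676 A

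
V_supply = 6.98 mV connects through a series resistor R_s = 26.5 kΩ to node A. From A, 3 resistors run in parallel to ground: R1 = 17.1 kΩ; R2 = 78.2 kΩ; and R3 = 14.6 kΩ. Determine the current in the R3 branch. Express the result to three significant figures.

Parallel bank: R_p = 1/(1/17.1 + 1/78.2 + 1/14.6) = 7.155 kΩ.
V_A by voltage divider: V_A = 6.98 × 7.155/(26.5 + 7.155) = 1.484 mV.
I(R3) = V_A / R3 = 1.484/14.6 = 0.1016 µA.
(Equivalently: I_total = 0.2074 µA, then current-divider fraction G_k/ΣG = 0.4901.)

I ≈ 0.102 µA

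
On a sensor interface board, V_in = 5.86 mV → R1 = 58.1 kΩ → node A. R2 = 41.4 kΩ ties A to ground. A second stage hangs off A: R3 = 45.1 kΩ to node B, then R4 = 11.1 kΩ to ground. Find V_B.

Looking into the second stage from A: R3 + R4 = 56.20 kΩ appears in parallel with R2.
Effective lower resistance at A: R2 ‖ 56.20 = 23.84 kΩ.
First divider: V_A = V_in · 23.84/(58.1 + 23.84) = 1.705 mV.
V_B = V_A × 0.1975 = 0.3367 mV.

V_B ≈ 0.337 mV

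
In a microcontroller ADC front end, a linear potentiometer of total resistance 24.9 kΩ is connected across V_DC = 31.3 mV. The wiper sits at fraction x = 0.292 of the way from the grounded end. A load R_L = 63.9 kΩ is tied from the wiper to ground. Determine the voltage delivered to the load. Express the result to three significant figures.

V_out ≈ 8.46 mV

The pot divides into 17.63 kΩ above the wiper and 7.271 kΩ below.
Lower segment in parallel with the load: 7.271 ‖ 63.9 = 6.528 kΩ.
Then V_out = V_DC · 6.528/(17.63 + 6.528) = 8.458 mV.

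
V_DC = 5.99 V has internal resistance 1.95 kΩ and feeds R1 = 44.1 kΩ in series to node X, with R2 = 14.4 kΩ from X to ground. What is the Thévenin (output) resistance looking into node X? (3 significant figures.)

R_th ≈ 11.0 kΩ

R1' = 1.95 + 44.1 = 46.05 kΩ (source resistance + R1).
With V_DC suppressed (replaced by a short), R_th = R1' ‖ R2 = (46.05 × 14.4)/(46.05 + 14.4) = 10.97 kΩ.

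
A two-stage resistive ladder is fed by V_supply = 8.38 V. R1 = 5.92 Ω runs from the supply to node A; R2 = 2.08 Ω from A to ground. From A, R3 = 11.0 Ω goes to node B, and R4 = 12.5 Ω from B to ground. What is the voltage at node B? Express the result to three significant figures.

V_B ≈ 1.09 V

The second stage (R3 + R4 = 23.50 Ω) loads node A in parallel with R2.
Effective lower resistance at A: R2 ‖ 23.50 = 1.911 Ω.
V_A = 8.38 × 1.911/(5.92 + 1.911) = 2.045 V.
Then the unloaded second divider: V_B = V_A × R4/(R3+R4) = 2.045 × 0.5319 = 1.088 V.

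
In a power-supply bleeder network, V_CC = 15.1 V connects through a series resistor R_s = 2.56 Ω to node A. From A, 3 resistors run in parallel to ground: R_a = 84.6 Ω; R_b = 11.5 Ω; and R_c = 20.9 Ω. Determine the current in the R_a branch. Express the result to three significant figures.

I ≈ 0.130 A

Equivalent of the parallel group: R_p = 6.820 Ω.
V_A = 15.1 × 6.820/9.380 = 10.98 V.
Branch current I = V_A/R_a = 10.98/84.6 = 0.1298 A.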